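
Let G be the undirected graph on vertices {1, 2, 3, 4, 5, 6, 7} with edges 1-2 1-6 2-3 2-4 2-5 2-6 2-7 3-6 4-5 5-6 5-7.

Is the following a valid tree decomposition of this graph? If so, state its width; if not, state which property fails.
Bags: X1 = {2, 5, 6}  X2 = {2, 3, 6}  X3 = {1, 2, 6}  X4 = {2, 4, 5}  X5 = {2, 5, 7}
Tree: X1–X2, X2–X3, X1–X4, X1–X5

Yes; width 2.

Checking the three conditions: (i) the bags cover all of {1, 2, 3, 4, 5, 6, 7}; (ii) for each edge, some bag contains both endpoints; (iii) the bags containing any fixed vertex form a subtree. All hold, so the decomposition is valid with width 3 − 1 = 2.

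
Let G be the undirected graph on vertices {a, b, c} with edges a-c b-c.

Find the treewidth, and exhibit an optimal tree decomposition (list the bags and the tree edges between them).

Each bag holds 2 vertices, so the decomposition has width 1, which upper-bounds the treewidth. Since G has at least one edge (e.g. a–c), it is not an edgeless graph, so tw(G) ≥ 1. The upper and lower bounds meet at 1, so that is the treewidth.

Treewidth 1.
One such decomposition:
Bags: B1 = {a, c}  B2 = {b, c}
Tree: B1–B2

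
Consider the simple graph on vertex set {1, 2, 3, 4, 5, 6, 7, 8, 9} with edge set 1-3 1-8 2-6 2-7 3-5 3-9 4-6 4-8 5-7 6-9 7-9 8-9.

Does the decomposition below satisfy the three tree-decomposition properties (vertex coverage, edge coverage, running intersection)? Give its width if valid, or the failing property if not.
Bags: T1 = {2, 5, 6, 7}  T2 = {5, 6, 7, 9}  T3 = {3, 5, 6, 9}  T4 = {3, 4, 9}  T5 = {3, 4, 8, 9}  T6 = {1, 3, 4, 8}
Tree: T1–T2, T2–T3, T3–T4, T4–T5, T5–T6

No — edge (6,4) lies in no bag.

A tree decomposition must satisfy three properties: every vertex lies in some bag; for every edge, both endpoints lie together in some bag; and for every vertex, the bags containing it form a connected subtree. Here edge (6,4) lies in no bag, so the decomposition is invalid.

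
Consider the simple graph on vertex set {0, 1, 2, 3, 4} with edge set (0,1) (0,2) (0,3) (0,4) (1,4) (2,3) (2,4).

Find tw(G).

2

A width-2 tree decomposition is:
Bags: B1 = {0, 2, 4}  B2 = {0, 2, 3}  B3 = {0, 1, 4}
Tree: B1–B2, B1–B3
Each bag holds 3 vertices, so the decomposition has width 2, which upper-bounds the treewidth. On the other hand G contains the 3-clique {0, 1, 4}. A clique must lie in a single bag of any decomposition, so no decomposition can have width below 2. Hence tw(G) = 2 exactly.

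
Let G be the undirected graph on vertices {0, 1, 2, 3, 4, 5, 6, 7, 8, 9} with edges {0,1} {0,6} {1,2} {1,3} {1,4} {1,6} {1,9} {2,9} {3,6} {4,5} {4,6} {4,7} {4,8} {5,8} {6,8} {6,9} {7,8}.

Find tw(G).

A width-2 tree decomposition is:
Bags: B1 = {1, 4, 6}  B2 = {4, 6, 8}  B3 = {4, 5, 8}  B4 = {1, 6, 9}  B5 = {0, 1, 6}  B6 = {1, 2, 9}  B7 = {4, 7, 8}  B8 = {1, 3, 6}
Tree: B1–B2, B2–B3, B1–B4, B1–B5, B4–B6, B2–B7, B1–B8
The largest bag has 3 vertices, giving width 2; this decomposition certifies tw(G) ≤ 2. Conversely, {4, 5, 8} is a clique of size 3, and the vertices of any clique must share a bag in every tree decomposition; so some bag has ≥ 3 vertices and tw(G) ≥ 2. Combining the bounds, tw(G) = 2.

2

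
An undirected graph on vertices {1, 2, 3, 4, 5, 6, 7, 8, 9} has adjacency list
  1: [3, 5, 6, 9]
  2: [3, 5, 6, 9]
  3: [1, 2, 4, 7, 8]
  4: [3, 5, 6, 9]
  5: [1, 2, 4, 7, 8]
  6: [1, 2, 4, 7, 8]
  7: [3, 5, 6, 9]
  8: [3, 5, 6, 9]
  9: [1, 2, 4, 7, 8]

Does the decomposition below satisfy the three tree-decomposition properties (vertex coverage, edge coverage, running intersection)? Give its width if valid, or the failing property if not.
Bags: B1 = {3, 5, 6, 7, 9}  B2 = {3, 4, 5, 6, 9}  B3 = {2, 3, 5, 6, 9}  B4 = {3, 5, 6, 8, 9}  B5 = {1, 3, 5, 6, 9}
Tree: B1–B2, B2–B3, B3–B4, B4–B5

Yes; width 4.

Checking the three conditions: (i) the bags cover all of {1, 2, 3, 4, 5, 6, 7, 8, 9}; (ii) for each edge, some bag contains both endpoints; (iii) the bags containing any fixed vertex form a subtree. All hold, so the decomposition is valid with width 5 − 1 = 4.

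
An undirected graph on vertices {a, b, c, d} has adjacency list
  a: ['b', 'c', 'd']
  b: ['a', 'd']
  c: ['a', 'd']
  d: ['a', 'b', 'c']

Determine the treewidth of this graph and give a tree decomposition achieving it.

The largest bag has 3 vertices, giving width 2; this decomposition certifies tw(G) ≤ 2. On the other hand G contains the 3-clique {a, c, d}. A clique must lie in a single bag of any decomposition, so no decomposition can have width below 2. Hence tw(G) = 2 exactly.

Treewidth 2.
One optimal decomposition is:
Bags: B1 = {a, b, d}  B2 = {a, c, d}
Tree: B1–B2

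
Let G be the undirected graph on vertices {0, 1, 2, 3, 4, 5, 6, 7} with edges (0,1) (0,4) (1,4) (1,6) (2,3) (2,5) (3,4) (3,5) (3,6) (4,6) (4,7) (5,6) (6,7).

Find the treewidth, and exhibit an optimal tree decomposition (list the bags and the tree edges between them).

Treewidth 2.
One such decomposition:
Bags: B1 = {3, 4, 6}  B2 = {3, 5, 6}  B3 = {1, 4, 6}  B4 = {2, 3, 5}  B5 = {0, 1, 4}  B6 = {4, 6, 7}
Tree: B1–B2, B1–B3, B2–B4, B3–B5, B1–B6

Every bag has size at most 3, so the width is 3 − 1 = 2 and tw(G) ≤ 2. On the other hand G contains the 3-clique {2, 3, 5}. A clique must lie in a single bag of any decomposition, so no decomposition can have width below 2. Hence tw(G) = 2 exactly.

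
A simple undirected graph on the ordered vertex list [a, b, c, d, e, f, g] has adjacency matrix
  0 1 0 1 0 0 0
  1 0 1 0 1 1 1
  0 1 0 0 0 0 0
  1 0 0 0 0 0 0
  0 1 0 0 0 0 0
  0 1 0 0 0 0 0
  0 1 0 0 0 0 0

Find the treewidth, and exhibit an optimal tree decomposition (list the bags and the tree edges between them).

Treewidth 1.
One optimal decomposition is:
Bags: B1 = {b, g}  B2 = {b, c}  B3 = {a, b}  B4 = {b, e}  B5 = {b, f}  B6 = {a, d}
Tree: B1–B2, B1–B3, B2–B4, B4–B5, B3–B6

Each bag holds 2 vertices, so the decomposition has width 1, which upper-bounds the treewidth. G has an edge, so its treewidth is at least 1. Hence tw(G) = 1 exactly.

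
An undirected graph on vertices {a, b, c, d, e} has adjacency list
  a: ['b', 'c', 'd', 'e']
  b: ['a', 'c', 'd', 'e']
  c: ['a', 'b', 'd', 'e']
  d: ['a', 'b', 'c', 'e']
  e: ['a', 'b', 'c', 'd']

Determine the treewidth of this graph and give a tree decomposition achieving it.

Treewidth 4.
One optimal decomposition is:
Bags: B1 = {a, b, c, d, e}
Tree: (single bag)

A single bag containing all 5 vertices is trivially a valid decomposition of width 4. On the other hand G contains the 5-clique {a, b, c, d, e}. A clique must lie in a single bag of any decomposition, so no decomposition can have width below 4. The upper and lower bounds meet at 4, so that is the treewidth.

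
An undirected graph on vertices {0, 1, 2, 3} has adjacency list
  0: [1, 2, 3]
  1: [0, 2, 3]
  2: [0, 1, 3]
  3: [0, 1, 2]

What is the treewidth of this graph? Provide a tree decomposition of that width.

Treewidth 3.
One such decomposition:
Bags: B1 = {0, 1, 2, 3}
Tree: (single bag)

With just one bag of size 4, the width is 4 − 1 = 3, so tw(G) ≤ 3. On the other hand G contains the 4-clique {0, 1, 2, 3}. A clique must lie in a single bag of any decomposition, so no decomposition can have width below 3. The upper and lower bounds meet at 3, so that is the treewidth.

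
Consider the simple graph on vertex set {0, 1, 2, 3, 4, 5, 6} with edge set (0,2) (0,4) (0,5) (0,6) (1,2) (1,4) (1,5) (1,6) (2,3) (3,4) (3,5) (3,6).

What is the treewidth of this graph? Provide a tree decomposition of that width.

The largest bag has 4 vertices, giving width 3; this decomposition certifies tw(G) ≤ 3. For the lower bound: the 4 vertex sets {1,2}, {3,5}, {0}, {6} are disjoint, each induces a connected subgraph, and every pair is joined by at least one edge of G. Contracting each set to a single vertex therefore yields K_{4} as a minor, and since treewidth is minor-monotone, tw(G) ≥ tw(K_{4}) = 3. Hence tw(G) = 3 exactly.

Treewidth 3.
Bags: B1 = {0, 1, 2, 3}  B2 = {0, 1, 3, 5}  B3 = {0, 1, 3, 6}  B4 = {0, 1, 3, 4}
Tree: B1–B2, B2–B3, B3–B4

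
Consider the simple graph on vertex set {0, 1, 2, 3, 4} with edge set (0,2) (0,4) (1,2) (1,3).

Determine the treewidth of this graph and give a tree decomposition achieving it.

Treewidth 1.
One optimal decomposition is:
Bags: B1 = {1, 2}  B2 = {1, 3}  B3 = {0, 2}  B4 = {0, 4}
Tree: B1–B2, B1–B3, B3–B4

The largest bag has 2 vertices, giving width 1; this decomposition certifies tw(G) ≤ 1. Any graph with an edge has treewidth ≥ 1, and G has the edge 1–2. Therefore the treewidth is 1.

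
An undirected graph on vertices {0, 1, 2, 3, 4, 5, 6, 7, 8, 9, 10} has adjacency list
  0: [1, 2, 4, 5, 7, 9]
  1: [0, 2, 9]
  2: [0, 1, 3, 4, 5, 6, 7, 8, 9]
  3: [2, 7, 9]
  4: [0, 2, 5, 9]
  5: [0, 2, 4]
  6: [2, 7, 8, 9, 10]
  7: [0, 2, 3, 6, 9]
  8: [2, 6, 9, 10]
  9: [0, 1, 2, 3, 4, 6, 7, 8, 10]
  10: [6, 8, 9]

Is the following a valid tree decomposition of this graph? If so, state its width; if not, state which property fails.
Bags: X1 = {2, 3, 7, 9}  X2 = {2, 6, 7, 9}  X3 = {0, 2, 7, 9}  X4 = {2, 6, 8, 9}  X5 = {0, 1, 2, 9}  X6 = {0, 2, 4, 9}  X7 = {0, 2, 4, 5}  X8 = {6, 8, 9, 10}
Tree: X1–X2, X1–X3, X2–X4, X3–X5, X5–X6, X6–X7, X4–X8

Yes; width 3.

Every vertex of G appears in some bag (union = {0, 1, 2, 3, 4, 5, 6, 7, 8, 9, 10}); every edge is covered by a bag; and for each vertex v the set of bags containing v is connected in the bag tree. The decomposition is therefore valid. The largest bag has 4 vertices, so the width is 3.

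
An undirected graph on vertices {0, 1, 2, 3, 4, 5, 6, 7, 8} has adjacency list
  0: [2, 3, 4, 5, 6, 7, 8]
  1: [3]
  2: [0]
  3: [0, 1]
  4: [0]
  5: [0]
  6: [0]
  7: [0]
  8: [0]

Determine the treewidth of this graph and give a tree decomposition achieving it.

The largest bag has 2 vertices, giving width 1; this decomposition certifies tw(G) ≤ 1. Any graph with an edge has treewidth ≥ 1, and G has the edge 8–0. Therefore the treewidth is 1.

Treewidth 1.
Bags: B1 = {0, 8}  B2 = {0, 6}  B3 = {0, 7}  B4 = {0, 2}  B5 = {0, 3}  B6 = {0, 5}  B7 = {1, 3}  B8 = {0, 4}
Tree: B1–B2, B2–B3, B2–B4, B3–B5, B1–B6, B5–B7, B5–B8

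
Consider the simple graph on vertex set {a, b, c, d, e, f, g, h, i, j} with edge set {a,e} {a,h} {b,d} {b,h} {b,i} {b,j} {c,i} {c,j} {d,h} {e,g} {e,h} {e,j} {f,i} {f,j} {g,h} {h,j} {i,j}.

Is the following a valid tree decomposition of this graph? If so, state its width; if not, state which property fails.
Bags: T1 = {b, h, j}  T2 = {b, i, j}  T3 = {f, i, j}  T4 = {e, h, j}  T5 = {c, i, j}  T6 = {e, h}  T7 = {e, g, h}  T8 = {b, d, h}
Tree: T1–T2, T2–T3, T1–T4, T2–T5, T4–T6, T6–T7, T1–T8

A tree decomposition must satisfy three properties: every vertex lies in some bag; for every edge, both endpoints lie together in some bag; and for every vertex, the bags containing it form a connected subtree. Here vertex a appears in no bag, so the decomposition is invalid.

No — vertex a appears in no bag.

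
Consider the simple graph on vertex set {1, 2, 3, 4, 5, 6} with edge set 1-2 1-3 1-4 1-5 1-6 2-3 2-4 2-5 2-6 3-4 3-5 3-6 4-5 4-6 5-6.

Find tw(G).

5

A width-5 tree decomposition is:
Bags: B1 = {1, 2, 3, 4, 5, 6}
Tree: (single bag)
A single bag containing all 6 vertices is trivially a valid decomposition of width 5. For the lower bound, the 6 vertices {1, 2, 3, 4, 5, 6} are pairwise adjacent, and any tree decomposition puts a clique entirely inside one bag — forcing width ≥ 5. Therefore the treewidth is 5.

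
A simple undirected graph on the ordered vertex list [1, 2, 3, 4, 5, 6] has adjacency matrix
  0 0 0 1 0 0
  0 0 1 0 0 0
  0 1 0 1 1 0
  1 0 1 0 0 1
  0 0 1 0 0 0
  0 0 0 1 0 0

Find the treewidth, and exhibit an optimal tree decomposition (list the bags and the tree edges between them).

Treewidth 1.
One such decomposition:
Bags: B1 = {3, 5}  B2 = {3, 4}  B3 = {2, 3}  B4 = {4, 6}  B5 = {1, 4}
Tree: B1–B2, B2–B3, B2–B4, B4–B5

The largest bag has 2 vertices, giving width 1; this decomposition certifies tw(G) ≤ 1. G has an edge, so its treewidth is at least 1. The upper and lower bounds meet at 1, so that is the treewidth.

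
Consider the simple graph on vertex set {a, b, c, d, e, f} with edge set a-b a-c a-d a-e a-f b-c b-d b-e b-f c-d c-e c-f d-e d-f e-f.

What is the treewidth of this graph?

A width-5 tree decomposition is:
Bags: B1 = {a, b, c, d, e, f}
Tree: (single bag)
A single bag containing all 6 vertices is trivially a valid decomposition of width 5. On the other hand G contains the 6-clique {a, b, c, d, e, f}. A clique must lie in a single bag of any decomposition, so no decomposition can have width below 5. Therefore the treewidth is 5.

5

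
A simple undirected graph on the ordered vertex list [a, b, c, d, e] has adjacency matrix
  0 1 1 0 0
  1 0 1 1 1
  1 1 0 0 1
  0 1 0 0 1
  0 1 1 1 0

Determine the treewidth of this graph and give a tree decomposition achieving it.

Treewidth 2.
One such decomposition:
Bags: B1 = {b, c, e}  B2 = {a, b, c}  B3 = {b, d, e}
Tree: B1–B2, B1–B3

The largest bag has 3 vertices, giving width 2; this decomposition certifies tw(G) ≤ 2. For the lower bound, the 3 vertices {b, d, e} are pairwise adjacent, and any tree decomposition puts a clique entirely inside one bag — forcing width ≥ 2. Therefore the treewidth is 2.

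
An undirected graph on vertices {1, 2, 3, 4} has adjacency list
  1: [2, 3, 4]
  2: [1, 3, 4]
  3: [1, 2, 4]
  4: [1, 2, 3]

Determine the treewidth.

A width-3 tree decomposition is:
Bags: B1 = {1, 2, 3, 4}
Tree: (single bag)
A single bag containing all 4 vertices is trivially a valid decomposition of width 3. For the lower bound, the 4 vertices {1, 2, 3, 4} are pairwise adjacent, and any tree decomposition puts a clique entirely inside one bag — forcing width ≥ 3. The upper and lower bounds meet at 3, so that is the treewidth.

3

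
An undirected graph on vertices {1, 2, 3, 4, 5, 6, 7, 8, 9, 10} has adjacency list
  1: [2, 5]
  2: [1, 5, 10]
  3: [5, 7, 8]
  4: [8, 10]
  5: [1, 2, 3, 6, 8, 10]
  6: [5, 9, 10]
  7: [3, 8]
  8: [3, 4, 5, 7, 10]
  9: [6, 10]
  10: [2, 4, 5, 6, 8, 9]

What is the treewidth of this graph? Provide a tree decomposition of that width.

Every bag has size at most 3, so the width is 3 − 1 = 2 and tw(G) ≤ 2. On the other hand G contains the 3-clique {6, 9, 10}. A clique must lie in a single bag of any decomposition, so no decomposition can have width below 2. Hence tw(G) = 2 exactly.

Treewidth 2.
One optimal decomposition is:
Bags: B1 = {5, 8, 10}  B2 = {4, 8, 10}  B3 = {3, 5, 8}  B4 = {2, 5, 10}  B5 = {5, 6, 10}  B6 = {3, 7, 8}  B7 = {1, 2, 5}  B8 = {6, 9, 10}
Tree: B1–B2, B1–B3, B1–B4, B4–B5, B3–B6, B4–B7, B5–B8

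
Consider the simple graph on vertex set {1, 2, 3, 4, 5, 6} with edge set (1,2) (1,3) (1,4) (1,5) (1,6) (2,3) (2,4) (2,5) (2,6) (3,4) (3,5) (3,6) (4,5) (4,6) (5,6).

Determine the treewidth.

A width-5 tree decomposition is:
Bags: B1 = {1, 2, 3, 4, 5, 6}
Tree: (single bag)
A single bag containing all 6 vertices is trivially a valid decomposition of width 5. For the lower bound, the 6 vertices {1, 2, 3, 4, 5, 6} are pairwise adjacent, and any tree decomposition puts a clique entirely inside one bag — forcing width ≥ 5. The upper and lower bounds meet at 5, so that is the treewidth.

5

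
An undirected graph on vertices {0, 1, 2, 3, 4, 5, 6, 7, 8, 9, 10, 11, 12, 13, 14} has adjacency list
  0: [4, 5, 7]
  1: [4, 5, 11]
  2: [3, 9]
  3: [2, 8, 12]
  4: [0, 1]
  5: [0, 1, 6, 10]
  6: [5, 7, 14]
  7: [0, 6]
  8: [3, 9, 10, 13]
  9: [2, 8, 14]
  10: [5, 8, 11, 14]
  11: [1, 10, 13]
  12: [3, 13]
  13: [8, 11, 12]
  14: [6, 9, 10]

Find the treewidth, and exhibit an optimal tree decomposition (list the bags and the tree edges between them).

Treewidth 3.
One optimal decomposition is:
Bags: B1 = {0, 1, 4, 7}  B2 = {0, 1, 5, 7}  B3 = {1, 5, 6, 7}  B4 = {1, 5, 6, 11}  B5 = {5, 6, 10, 11}  B6 = {6, 10, 11, 14}  B7 = {10, 11, 13, 14}  B8 = {8, 10, 13, 14}  B9 = {8, 9, 13, 14}  B10 = {8, 9, 12, 13}  B11 = {3, 8, 9, 12}  B12 = {2, 3, 9, 12}
Tree: B1–B2, B2–B3, B3–B4, B4–B5, B5–B6, B6–B7, B7–B8, B8–B9, B9–B10, B10–B11, B11–B12

The largest bag has 4 vertices, giving width 3; this decomposition certifies tw(G) ≤ 3. For the lower bound: the 4 vertex sets {0,4,7}, {1}, {5}, {6,10,11,14} are disjoint, each induces a connected subgraph, and every pair is joined by at least one edge of G. Contracting each set to a single vertex therefore yields K_{4} as a minor, and since treewidth is minor-monotone, tw(G) ≥ tw(K_{4}) = 3. Hence tw(G) = 3 exactly.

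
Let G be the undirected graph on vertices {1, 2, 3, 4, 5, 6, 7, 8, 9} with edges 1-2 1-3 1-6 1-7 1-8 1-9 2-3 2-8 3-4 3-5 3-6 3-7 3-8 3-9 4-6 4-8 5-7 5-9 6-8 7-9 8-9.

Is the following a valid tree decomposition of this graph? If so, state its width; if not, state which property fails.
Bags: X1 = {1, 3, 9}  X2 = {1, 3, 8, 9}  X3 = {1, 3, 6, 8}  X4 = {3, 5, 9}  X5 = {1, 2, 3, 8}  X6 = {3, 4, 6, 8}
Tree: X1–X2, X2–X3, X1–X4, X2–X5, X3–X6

No — vertex 7 appears in no bag.

A tree decomposition must satisfy three properties: every vertex lies in some bag; for every edge, both endpoints lie together in some bag; and for every vertex, the bags containing it form a connected subtree. Here vertex 7 appears in no bag, so the decomposition is invalid.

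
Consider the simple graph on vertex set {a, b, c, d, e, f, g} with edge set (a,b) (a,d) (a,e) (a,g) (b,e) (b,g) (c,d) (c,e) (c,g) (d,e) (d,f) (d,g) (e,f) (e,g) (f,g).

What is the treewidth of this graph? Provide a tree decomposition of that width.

The largest bag has 4 vertices, giving width 3; this decomposition certifies tw(G) ≤ 3. Conversely, {d, e, f, g} is a clique of size 4, and the vertices of any clique must share a bag in every tree decomposition; so some bag has ≥ 4 vertices and tw(G) ≥ 3. The upper and lower bounds meet at 3, so that is the treewidth.

Treewidth 3.
Bags: B1 = {a, d, e, g}  B2 = {a, b, e, g}  B3 = {c, d, e, g}  B4 = {d, e, f, g}
Tree: B1–B2, B1–B3, B1–B4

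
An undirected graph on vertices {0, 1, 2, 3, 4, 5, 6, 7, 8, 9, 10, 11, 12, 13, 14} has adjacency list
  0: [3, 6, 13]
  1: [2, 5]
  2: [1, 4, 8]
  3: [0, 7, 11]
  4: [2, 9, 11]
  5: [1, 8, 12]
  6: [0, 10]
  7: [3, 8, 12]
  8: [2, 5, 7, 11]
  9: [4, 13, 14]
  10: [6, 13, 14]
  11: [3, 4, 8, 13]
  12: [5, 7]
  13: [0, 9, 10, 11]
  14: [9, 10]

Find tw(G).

3

A width-3 tree decomposition is:
Bags: B1 = {1, 2, 5, 12}  B2 = {2, 5, 8, 12}  B3 = {2, 7, 8, 12}  B4 = {2, 4, 7, 8}  B5 = {4, 7, 8, 11}  B6 = {3, 4, 7, 11}  B7 = {3, 4, 9, 11}  B8 = {3, 9, 11, 13}  B9 = {0, 3, 9, 13}  B10 = {0, 9, 13, 14}  B11 = {0, 10, 13, 14}  B12 = {0, 6, 10, 14}
Tree: B1–B2, B2–B3, B3–B4, B4–B5, B5–B6, B6–B7, B7–B8, B8–B9, B9–B10, B10–B11, B11–B12
Each bag holds 4 vertices, so the decomposition has width 3, which upper-bounds the treewidth. For the lower bound: the 4 vertex sets {1,5,12}, {2}, {8}, {3,4,7,11} are disjoint, each induces a connected subgraph, and every pair is joined by at least one edge of G. Contracting each set to a single vertex therefore yields K_{4} as a minor, and since treewidth is minor-monotone, tw(G) ≥ tw(K_{4}) = 3. Combining the bounds, tw(G) = 3.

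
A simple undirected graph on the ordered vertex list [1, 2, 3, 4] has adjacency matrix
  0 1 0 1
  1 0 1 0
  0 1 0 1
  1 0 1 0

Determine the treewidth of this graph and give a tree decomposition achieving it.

Treewidth 2.
Bags: B1 = {1, 2, 3}  B2 = {1, 3, 4}
Tree: B1–B2

Each bag holds 3 vertices, so the decomposition has width 2, which upper-bounds the treewidth. The edges 3–2–1–4–3 form a cycle, so G is not a tree and its treewidth is at least 2. Therefore the treewidth is 2.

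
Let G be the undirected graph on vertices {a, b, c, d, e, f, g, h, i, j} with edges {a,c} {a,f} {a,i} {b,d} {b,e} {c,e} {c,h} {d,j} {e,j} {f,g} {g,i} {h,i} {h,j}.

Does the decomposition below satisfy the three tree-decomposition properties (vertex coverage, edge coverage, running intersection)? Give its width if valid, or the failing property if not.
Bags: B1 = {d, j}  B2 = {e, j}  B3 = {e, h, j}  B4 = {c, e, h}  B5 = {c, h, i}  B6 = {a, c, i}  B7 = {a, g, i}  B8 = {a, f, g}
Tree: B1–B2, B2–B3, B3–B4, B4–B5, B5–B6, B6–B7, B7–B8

No — vertex b appears in no bag.

A tree decomposition must satisfy three properties: every vertex lies in some bag; for every edge, both endpoints lie together in some bag; and for every vertex, the bags containing it form a connected subtree. Here vertex b appears in no bag, so the decomposition is invalid.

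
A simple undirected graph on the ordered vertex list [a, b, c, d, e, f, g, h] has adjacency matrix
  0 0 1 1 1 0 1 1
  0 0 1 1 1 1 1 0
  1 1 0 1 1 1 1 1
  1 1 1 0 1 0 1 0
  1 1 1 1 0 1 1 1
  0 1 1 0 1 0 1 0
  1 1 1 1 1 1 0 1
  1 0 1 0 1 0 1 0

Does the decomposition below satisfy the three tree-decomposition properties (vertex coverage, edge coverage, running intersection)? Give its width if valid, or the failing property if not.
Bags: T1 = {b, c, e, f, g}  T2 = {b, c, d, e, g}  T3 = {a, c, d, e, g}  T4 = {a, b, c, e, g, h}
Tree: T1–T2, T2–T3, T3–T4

No — bags containing vertex b are not connected in the tree.

A tree decomposition must satisfy three properties: every vertex lies in some bag; for every edge, both endpoints lie together in some bag; and for every vertex, the bags containing it form a connected subtree. Here bags containing vertex b are not connected in the tree, so the decomposition is invalid.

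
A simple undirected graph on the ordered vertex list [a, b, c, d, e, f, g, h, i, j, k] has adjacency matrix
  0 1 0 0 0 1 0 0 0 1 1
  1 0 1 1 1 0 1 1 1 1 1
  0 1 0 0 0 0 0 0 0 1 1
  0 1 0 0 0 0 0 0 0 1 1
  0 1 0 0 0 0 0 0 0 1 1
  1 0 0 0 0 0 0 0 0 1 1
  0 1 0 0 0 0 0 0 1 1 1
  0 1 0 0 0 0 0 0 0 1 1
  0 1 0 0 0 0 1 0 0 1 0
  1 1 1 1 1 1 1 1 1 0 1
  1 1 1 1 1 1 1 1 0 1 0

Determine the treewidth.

3

A width-3 tree decomposition is:
Bags: B1 = {b, g, j, k}  B2 = {a, b, j, k}  B3 = {b, g, i, j}  B4 = {b, d, j, k}  B5 = {b, h, j, k}  B6 = {a, f, j, k}  B7 = {b, c, j, k}  B8 = {b, e, j, k}
Tree: B1–B2, B1–B3, B1–B4, B4–B5, B2–B6, B2–B7, B5–B8
The largest bag has 4 vertices, giving width 3; this decomposition certifies tw(G) ≤ 3. On the other hand G contains the 4-clique {a, f, j, k}. A clique must lie in a single bag of any decomposition, so no decomposition can have width below 3. Hence tw(G) = 3 exactly.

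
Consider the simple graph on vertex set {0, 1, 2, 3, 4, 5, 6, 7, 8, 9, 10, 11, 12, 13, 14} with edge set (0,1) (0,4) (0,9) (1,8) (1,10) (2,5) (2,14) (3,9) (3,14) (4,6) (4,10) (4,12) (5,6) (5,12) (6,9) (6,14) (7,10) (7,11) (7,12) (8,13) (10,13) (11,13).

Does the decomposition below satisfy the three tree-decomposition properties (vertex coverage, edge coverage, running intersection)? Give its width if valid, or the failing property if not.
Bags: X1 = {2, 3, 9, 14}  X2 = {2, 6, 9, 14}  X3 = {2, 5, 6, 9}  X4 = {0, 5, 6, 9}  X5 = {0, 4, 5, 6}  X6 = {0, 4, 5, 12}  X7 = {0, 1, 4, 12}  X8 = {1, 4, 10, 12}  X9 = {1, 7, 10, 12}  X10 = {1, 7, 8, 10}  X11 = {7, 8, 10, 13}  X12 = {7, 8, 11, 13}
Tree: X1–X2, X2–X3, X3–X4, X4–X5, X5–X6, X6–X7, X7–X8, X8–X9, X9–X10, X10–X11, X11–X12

Every vertex of G appears in some bag (union = {0, 1, 2, 3, 4, 5, 6, 7, 8, 9, 10, 11, 12, 13, 14}); every edge is covered by a bag; and for each vertex v the set of bags containing v is connected in the bag tree. The decomposition is therefore valid. The largest bag has 4 vertices, so the width is 3.

Yes; width 3.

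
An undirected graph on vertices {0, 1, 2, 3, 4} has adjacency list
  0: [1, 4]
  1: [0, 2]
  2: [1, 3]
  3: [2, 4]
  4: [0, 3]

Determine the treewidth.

2

A width-2 tree decomposition is:
Bags: B1 = {0, 1, 4}  B2 = {1, 2, 4}  B3 = {2, 3, 4}
Tree: B1–B2, B2–B3
The largest bag has 3 vertices, giving width 2; this decomposition certifies tw(G) ≤ 2. Since 4–0–1–2–3–4 is a cycle in G, G is not acyclic. Forests are exactly the graphs of treewidth ≤ 1, so tw(G) ≥ 2. Therefore the treewidth is 2.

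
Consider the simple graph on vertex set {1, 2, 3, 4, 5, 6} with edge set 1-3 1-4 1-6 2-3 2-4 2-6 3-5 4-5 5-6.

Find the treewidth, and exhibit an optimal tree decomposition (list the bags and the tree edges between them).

Treewidth 3.
One optimal decomposition is:
Bags: B1 = {1, 2, 5, 6}  B2 = {1, 2, 4, 5}  B3 = {1, 2, 3, 5}
Tree: B1–B2, B2–B3

The largest bag has 4 vertices, giving width 3; this decomposition certifies tw(G) ≤ 3. For the lower bound: the 4 vertex sets {5,6}, {2,4}, {1}, {3} are disjoint, each induces a connected subgraph, and every pair is joined by at least one edge of G. Contracting each set to a single vertex therefore yields K_{4} as a minor, and since treewidth is minor-monotone, tw(G) ≥ tw(K_{4}) = 3. Hence tw(G) = 3 exactly.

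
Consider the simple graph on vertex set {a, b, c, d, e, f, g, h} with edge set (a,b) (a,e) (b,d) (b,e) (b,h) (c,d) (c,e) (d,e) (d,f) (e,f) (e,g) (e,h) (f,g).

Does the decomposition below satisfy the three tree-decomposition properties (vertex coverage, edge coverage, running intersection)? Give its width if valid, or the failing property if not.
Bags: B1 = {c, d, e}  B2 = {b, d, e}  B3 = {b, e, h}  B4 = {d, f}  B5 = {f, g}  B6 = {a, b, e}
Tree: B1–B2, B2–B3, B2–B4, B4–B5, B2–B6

No — edge (e,f) lies in no bag.

A tree decomposition must satisfy three properties: every vertex lies in some bag; for every edge, both endpoints lie together in some bag; and for every vertex, the bags containing it form a connected subtree. Here edge (e,f) lies in no bag, so the decomposition is invalid.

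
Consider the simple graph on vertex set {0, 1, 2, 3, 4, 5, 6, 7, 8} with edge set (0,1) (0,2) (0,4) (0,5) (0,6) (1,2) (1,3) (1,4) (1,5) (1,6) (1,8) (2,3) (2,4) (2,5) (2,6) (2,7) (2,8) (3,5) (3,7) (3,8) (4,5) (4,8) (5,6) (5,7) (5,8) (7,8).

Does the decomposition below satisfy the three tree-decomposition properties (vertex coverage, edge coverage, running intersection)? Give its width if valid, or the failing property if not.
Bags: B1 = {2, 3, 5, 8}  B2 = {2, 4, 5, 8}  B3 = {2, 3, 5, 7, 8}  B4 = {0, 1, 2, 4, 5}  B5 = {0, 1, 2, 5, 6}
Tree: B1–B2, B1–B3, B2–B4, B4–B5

A tree decomposition must satisfy three properties: every vertex lies in some bag; for every edge, both endpoints lie together in some bag; and for every vertex, the bags containing it form a connected subtree. Here edge (1,8) lies in no bag, so the decomposition is invalid.

No — edge (1,8) lies in no bag.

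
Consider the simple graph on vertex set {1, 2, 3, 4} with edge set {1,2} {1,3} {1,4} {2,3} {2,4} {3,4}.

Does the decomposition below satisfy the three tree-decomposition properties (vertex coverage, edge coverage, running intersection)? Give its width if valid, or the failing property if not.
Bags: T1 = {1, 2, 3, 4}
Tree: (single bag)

Checking the three conditions: (i) the bags cover all of {1, 2, 3, 4}; (ii) for each edge, some bag contains both endpoints; (iii) the bags containing any fixed vertex form a subtree. All hold, so the decomposition is valid with width 4 − 1 = 3.

Yes; width 3.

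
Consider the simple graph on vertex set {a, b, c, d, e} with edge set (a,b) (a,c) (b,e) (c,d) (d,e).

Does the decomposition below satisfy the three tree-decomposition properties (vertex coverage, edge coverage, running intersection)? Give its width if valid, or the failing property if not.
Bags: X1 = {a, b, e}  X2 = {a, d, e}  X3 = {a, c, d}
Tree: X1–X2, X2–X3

Yes; width 2.

Vertex coverage: the bags together contain {a, b, c, d, e}, the full vertex set. Edge coverage: each edge of G has both endpoints in at least one bag. Running intersection: for every vertex, the bags containing it form a connected subtree. All three properties hold, so this is a valid tree decomposition of width max|bag| − 1 = 2, and hence tw(G) ≤ 2.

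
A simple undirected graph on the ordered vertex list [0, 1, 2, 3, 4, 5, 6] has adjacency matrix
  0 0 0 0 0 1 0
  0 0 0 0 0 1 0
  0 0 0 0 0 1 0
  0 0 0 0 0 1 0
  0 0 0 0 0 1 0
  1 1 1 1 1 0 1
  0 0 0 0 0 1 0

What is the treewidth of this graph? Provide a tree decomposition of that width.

Treewidth 1.
Bags: B1 = {5, 6}  B2 = {1, 5}  B3 = {0, 5}  B4 = {3, 5}  B5 = {4, 5}  B6 = {2, 5}
Tree: B1–B2, B2–B3, B2–B4, B4–B5, B2–B6

Each bag holds 2 vertices, so the decomposition has width 1, which upper-bounds the treewidth. G has an edge, so its treewidth is at least 1. Hence tw(G) = 1 exactly.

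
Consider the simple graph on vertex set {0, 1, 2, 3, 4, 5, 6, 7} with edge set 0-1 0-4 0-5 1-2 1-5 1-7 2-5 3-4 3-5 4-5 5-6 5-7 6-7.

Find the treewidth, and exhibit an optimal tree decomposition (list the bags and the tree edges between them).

The largest bag has 3 vertices, giving width 2; this decomposition certifies tw(G) ≤ 2. On the other hand G contains the 3-clique {0, 1, 5}. A clique must lie in a single bag of any decomposition, so no decomposition can have width below 2. The upper and lower bounds meet at 2, so that is the treewidth.

Treewidth 2.
One such decomposition:
Bags: B1 = {1, 5, 7}  B2 = {0, 1, 5}  B3 = {0, 4, 5}  B4 = {5, 6, 7}  B5 = {1, 2, 5}  B6 = {3, 4, 5}
Tree: B1–B2, B2–B3, B1–B4, B2–B5, B3–B6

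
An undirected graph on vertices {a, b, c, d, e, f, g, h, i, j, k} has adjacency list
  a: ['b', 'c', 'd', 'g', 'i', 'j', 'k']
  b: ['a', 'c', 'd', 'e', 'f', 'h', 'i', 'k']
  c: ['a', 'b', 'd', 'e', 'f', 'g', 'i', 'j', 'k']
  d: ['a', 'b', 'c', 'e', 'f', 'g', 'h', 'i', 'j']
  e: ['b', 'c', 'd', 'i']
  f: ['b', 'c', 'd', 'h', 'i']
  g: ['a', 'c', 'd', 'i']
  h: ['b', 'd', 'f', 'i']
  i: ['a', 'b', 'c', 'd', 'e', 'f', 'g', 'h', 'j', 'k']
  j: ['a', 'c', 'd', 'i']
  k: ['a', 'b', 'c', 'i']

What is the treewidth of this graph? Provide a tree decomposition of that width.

Treewidth 4.
Bags: B1 = {a, b, c, i, k}  B2 = {a, b, c, d, i}  B3 = {a, c, d, i, j}  B4 = {a, c, d, g, i}  B5 = {b, c, d, e, i}  B6 = {b, c, d, f, i}  B7 = {b, d, f, h, i}
Tree: B1–B2, B2–B3, B3–B4, B2–B5, B2–B6, B6–B7

The largest bag has 5 vertices, giving width 4; this decomposition certifies tw(G) ≤ 4. On the other hand G contains the 5-clique {b, d, f, h, i}. A clique must lie in a single bag of any decomposition, so no decomposition can have width below 4. Combining the bounds, tw(G) = 4.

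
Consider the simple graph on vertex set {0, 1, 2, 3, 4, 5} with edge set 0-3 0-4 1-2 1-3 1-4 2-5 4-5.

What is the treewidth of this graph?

A width-2 tree decomposition is:
Bags: B1 = {0, 1, 3}  B2 = {0, 1, 4}  B3 = {1, 2, 4}  B4 = {2, 4, 5}
Tree: B1–B2, B2–B3, B3–B4
The largest bag has 3 vertices, giving width 2; this decomposition certifies tw(G) ≤ 2. The edges 3–0–4–1–3 form a cycle, so G is not a tree and its treewidth is at least 2. The upper and lower bounds meet at 2, so that is the treewidth.

2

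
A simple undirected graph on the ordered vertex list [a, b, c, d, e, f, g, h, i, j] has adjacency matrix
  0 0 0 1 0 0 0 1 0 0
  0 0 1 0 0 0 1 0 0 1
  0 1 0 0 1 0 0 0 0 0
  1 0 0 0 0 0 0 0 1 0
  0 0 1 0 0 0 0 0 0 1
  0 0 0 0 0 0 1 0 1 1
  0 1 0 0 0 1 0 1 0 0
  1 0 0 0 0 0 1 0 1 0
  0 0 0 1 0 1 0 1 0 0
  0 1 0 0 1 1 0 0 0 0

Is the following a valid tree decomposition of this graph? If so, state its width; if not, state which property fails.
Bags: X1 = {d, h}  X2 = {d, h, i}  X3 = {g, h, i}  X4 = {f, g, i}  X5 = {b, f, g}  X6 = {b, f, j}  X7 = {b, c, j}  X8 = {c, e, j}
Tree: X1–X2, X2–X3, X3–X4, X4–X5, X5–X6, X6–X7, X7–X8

No — vertex a appears in no bag.

A tree decomposition must satisfy three properties: every vertex lies in some bag; for every edge, both endpoints lie together in some bag; and for every vertex, the bags containing it form a connected subtree. Here vertex a appears in no bag, so the decomposition is invalid.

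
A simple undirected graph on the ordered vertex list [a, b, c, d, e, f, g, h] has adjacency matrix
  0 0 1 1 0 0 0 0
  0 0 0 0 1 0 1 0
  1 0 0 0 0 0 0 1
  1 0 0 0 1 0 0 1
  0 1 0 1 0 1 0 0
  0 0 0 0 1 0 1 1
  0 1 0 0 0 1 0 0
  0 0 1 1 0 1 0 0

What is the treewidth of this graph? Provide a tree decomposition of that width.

Treewidth 2.
Bags: B1 = {a, c, d}  B2 = {c, d, h}  B3 = {d, e, h}  B4 = {e, f, h}  B5 = {b, e, f}  B6 = {b, f, g}
Tree: B1–B2, B2–B3, B3–B4, B4–B5, B5–B6

The largest bag has 3 vertices, giving width 2; this decomposition certifies tw(G) ≤ 2. The edges a–c–h–d–a form a cycle, so G is not a tree and its treewidth is at least 2. Hence tw(G) = 2 exactly.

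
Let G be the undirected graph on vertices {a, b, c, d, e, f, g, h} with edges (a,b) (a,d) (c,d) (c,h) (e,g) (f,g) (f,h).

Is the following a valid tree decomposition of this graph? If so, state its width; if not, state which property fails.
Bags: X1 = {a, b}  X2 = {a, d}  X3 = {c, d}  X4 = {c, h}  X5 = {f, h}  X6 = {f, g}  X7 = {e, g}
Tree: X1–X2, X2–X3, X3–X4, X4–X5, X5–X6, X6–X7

Checking the three conditions: (i) the bags cover all of {a, b, c, d, e, f, g, h}; (ii) for each edge, some bag contains both endpoints; (iii) the bags containing any fixed vertex form a subtree. All hold, so the decomposition is valid with width 2 − 1 = 1.

Yes; width 1.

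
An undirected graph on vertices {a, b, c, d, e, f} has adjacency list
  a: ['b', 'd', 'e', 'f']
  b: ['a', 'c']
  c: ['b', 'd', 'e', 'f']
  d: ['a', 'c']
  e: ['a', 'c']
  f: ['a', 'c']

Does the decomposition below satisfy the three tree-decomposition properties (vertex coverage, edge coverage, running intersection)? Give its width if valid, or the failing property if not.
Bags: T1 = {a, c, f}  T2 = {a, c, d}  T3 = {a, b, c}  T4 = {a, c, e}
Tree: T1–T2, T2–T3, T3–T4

Every vertex of G appears in some bag (union = {a, b, c, d, e, f}); every edge is covered by a bag; and for each vertex v the set of bags containing v is connected in the bag tree. The decomposition is therefore valid. The largest bag has 3 vertices, so the width is 2.

Yes; width 2.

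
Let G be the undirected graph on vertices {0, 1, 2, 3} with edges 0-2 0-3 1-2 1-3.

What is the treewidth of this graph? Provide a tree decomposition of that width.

Each bag holds 3 vertices, so the decomposition has width 2, which upper-bounds the treewidth. The edges 3–0–2–1–3 form a cycle, so G is not a tree and its treewidth is at least 2. The upper and lower bounds meet at 2, so that is the treewidth.

Treewidth 2.
One optimal decomposition is:
Bags: B1 = {0, 2, 3}  B2 = {1, 2, 3}
Tree: B1–B2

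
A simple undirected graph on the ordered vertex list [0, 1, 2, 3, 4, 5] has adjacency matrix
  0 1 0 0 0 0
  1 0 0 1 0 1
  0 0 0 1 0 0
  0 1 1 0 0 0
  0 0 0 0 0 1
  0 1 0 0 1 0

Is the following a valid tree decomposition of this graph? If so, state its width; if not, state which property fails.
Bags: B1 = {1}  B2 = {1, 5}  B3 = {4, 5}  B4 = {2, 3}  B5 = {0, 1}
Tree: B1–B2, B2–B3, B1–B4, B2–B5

A tree decomposition must satisfy three properties: every vertex lies in some bag; for every edge, both endpoints lie together in some bag; and for every vertex, the bags containing it form a connected subtree. Here edge (3,1) lies in no bag, so the decomposition is invalid.

No — edge (3,1) lies in no bag.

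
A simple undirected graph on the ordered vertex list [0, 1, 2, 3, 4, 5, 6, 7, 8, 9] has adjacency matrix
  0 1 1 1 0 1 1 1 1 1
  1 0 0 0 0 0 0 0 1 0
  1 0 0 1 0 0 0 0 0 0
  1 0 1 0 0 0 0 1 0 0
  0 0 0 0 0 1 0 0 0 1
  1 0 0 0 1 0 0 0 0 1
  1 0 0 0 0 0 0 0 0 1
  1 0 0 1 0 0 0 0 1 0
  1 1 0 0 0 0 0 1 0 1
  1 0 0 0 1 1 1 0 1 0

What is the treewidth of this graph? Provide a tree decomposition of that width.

Treewidth 2.
Bags: B1 = {0, 3, 7}  B2 = {0, 7, 8}  B3 = {0, 8, 9}  B4 = {0, 5, 9}  B5 = {0, 2, 3}  B6 = {4, 5, 9}  B7 = {0, 6, 9}  B8 = {0, 1, 8}
Tree: B1–B2, B2–B3, B3–B4, B1–B5, B4–B6, B3–B7, B3–B8

Every bag has size at most 3, so the width is 3 − 1 = 2 and tw(G) ≤ 2. On the other hand G contains the 3-clique {0, 2, 3}. A clique must lie in a single bag of any decomposition, so no decomposition can have width below 2. Hence tw(G) = 2 exactly.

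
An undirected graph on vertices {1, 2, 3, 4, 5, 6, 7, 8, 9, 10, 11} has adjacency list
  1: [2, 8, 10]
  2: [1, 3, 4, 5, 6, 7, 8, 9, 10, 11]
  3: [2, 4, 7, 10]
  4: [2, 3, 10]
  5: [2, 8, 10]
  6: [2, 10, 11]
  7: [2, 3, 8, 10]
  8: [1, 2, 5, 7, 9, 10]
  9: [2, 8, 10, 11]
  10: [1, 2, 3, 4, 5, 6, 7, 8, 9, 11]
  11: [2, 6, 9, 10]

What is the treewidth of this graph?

3

A width-3 tree decomposition is:
Bags: B1 = {2, 3, 7, 10}  B2 = {2, 7, 8, 10}  B3 = {2, 5, 8, 10}  B4 = {1, 2, 8, 10}  B5 = {2, 8, 9, 10}  B6 = {2, 9, 10, 11}  B7 = {2, 3, 4, 10}  B8 = {2, 6, 10, 11}
Tree: B1–B2, B2–B3, B2–B4, B4–B5, B5–B6, B1–B7, B6–B8
Every bag has size at most 4, so the width is 4 − 1 = 3 and tw(G) ≤ 3. For the lower bound, the 4 vertices {2, 3, 4, 10} are pairwise adjacent, and any tree decomposition puts a clique entirely inside one bag — forcing width ≥ 3. Therefore the treewidth is 3.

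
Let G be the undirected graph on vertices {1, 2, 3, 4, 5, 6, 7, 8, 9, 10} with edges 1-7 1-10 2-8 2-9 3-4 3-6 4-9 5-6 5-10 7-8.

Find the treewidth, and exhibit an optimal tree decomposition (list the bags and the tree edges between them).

Every bag has size at most 3, so the width is 3 − 1 = 2 and tw(G) ≤ 2. The edges 1–7–8–2–9–4–3–6–5–10–1 form a cycle, so G is not a tree and its treewidth is at least 2. Hence tw(G) = 2 exactly.

Treewidth 2.
Bags: B1 = {1, 7, 8}  B2 = {1, 2, 8}  B3 = {1, 2, 9}  B4 = {1, 4, 9}  B5 = {1, 3, 4}  B6 = {1, 3, 6}  B7 = {1, 5, 6}  B8 = {1, 5, 10}
Tree: B1–B2, B2–B3, B3–B4, B4–B5, B5–B6, B6–B7, B7–B8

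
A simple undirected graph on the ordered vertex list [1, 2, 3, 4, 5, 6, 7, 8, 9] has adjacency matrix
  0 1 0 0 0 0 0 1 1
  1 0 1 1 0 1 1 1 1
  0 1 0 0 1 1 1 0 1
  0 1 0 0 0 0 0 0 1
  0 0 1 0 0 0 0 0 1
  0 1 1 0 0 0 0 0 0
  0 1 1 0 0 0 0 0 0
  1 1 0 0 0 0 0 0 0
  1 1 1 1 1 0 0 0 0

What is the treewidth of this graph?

A width-2 tree decomposition is:
Bags: B1 = {1, 2, 9}  B2 = {2, 3, 9}  B3 = {3, 5, 9}  B4 = {2, 3, 6}  B5 = {2, 4, 9}  B6 = {1, 2, 8}  B7 = {2, 3, 7}
Tree: B1–B2, B2–B3, B2–B4, B1–B5, B1–B6, B2–B7
Every bag has size at most 3, so the width is 3 − 1 = 2 and tw(G) ≤ 2. On the other hand G contains the 3-clique {1, 2, 8}. A clique must lie in a single bag of any decomposition, so no decomposition can have width below 2. The upper and lower bounds meet at 2, so that is the treewidth.

2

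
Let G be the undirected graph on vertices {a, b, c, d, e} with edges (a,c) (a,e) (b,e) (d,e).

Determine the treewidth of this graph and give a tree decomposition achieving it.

Treewidth 1.
One such decomposition:
Bags: B1 = {d, e}  B2 = {a, e}  B3 = {a, c}  B4 = {b, e}
Tree: B1–B2, B2–B3, B2–B4

Each bag holds 2 vertices, so the decomposition has width 1, which upper-bounds the treewidth. G has an edge, so its treewidth is at least 1. Therefore the treewidth is 1.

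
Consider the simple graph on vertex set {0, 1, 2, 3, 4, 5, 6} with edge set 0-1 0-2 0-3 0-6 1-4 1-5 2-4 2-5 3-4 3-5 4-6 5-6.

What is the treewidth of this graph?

A width-3 tree decomposition is:
Bags: B1 = {0, 2, 4, 5}  B2 = {0, 4, 5, 6}  B3 = {0, 3, 4, 5}  B4 = {0, 1, 4, 5}
Tree: B1–B2, B2–B3, B3–B4
Every bag has size at most 4, so the width is 4 − 1 = 3 and tw(G) ≤ 3. For the lower bound: the 4 vertex sets {2,5}, {0,6}, {4}, {3} are disjoint, each induces a connected subgraph, and every pair is joined by at least one edge of G. Contracting each set to a single vertex therefore yields K_{4} as a minor, and since treewidth is minor-monotone, tw(G) ≥ tw(K_{4}) = 3. Combining the bounds, tw(G) = 3.

3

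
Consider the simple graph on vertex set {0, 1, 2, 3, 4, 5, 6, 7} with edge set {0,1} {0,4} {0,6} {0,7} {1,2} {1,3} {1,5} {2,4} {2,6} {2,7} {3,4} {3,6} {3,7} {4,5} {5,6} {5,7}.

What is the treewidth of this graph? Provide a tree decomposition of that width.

The largest bag has 5 vertices, giving width 4; this decomposition certifies tw(G) ≤ 4. For the lower bound: the 5 vertex sets {3,6}, {0,4}, {2,7}, {5}, {1} are disjoint, each induces a connected subgraph, and every pair is joined by at least one edge of G. Contracting each set to a single vertex therefore yields K_{5} as a minor, and since treewidth is minor-monotone, tw(G) ≥ tw(K_{5}) = 4. Hence tw(G) = 4 exactly.

Treewidth 4.
One such decomposition:
Bags: B1 = {0, 2, 3, 5, 6}  B2 = {0, 2, 3, 4, 5}  B3 = {0, 2, 3, 5, 7}  B4 = {0, 1, 2, 3, 5}
Tree: B1–B2, B2–B3, B3–B4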